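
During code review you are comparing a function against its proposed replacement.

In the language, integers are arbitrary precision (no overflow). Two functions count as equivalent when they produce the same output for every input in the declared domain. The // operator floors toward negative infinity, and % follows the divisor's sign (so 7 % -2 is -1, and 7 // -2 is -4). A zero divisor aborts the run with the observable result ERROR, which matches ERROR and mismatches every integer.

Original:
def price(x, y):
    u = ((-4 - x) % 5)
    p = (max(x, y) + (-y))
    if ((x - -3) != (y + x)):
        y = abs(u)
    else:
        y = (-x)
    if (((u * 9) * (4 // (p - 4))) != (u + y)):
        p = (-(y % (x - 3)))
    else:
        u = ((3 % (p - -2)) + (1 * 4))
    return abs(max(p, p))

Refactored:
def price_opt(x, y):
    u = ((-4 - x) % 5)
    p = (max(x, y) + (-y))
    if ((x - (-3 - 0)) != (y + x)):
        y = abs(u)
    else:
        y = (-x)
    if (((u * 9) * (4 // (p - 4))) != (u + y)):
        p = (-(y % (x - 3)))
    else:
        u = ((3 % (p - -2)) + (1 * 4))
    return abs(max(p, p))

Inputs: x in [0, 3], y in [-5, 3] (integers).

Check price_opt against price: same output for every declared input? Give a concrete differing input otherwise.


Side by side, the visible changes include: constant usage differs; and arithmetic usage differs.
One worked example (x=1, y=1) — price: u=0, then p=0, then ((x - -3) != (y + x)) is true, then y=0, then (((u * 9) * (4 // (p - 4))) != (u + y)) is false, then u=5, then returns 0; price_opt: u=0, then p=0, then ((x - (-3 - 0)) != (y + x)) is true, then y=0, then (((u * 9) * (4 // (p - 4))) != (u + y)) is false, then u=5, then returns 0; agreement on 0.
Across all 36 domain points the two functions coincide.
verdict: equivalent


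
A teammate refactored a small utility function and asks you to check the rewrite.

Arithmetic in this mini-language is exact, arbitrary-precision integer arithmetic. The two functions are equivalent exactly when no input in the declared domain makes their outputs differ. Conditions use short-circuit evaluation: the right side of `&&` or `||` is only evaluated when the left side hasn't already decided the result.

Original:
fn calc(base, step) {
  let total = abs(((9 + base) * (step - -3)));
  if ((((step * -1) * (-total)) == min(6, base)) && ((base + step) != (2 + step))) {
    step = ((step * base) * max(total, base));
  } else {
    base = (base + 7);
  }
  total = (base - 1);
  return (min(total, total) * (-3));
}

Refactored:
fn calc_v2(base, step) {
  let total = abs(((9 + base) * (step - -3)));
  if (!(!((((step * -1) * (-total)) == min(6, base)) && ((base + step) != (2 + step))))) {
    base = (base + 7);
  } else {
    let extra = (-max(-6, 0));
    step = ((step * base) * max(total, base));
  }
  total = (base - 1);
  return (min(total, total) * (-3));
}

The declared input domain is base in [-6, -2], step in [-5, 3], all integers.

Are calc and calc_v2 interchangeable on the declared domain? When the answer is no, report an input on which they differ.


There is a counterexample at base=-6, step=-5: 0 on one side, 21 on the other.
calc: total := 6 | ((((step * -1) * (-total)) == min(6, base)) && ((base + step) != (2 + step))): false | base := 1 | total := 0 | result 0
calc_v2: total := 6 | (!(!((((step * -1) * (-total)) == min(6, base)) && ((base + step) != (2 + step))))): false | extra := 0 | step := 180 | total := -7 | result 21
verdict: not equivalent; witness: base=-6, step=-5


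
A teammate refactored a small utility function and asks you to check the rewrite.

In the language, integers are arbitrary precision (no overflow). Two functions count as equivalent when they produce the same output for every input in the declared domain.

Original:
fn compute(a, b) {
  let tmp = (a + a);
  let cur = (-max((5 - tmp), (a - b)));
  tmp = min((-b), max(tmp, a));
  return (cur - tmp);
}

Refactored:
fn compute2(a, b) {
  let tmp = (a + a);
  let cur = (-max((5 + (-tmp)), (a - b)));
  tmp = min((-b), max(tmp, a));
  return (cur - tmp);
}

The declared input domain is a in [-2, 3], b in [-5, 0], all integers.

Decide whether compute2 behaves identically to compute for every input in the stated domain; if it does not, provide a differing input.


Side by side, the visible changes include: arithmetic usage differs.
Spot check at a=-2, b=-1 — compute: tmp = -4; cur = -9; tmp = -2; return -7. compute2: tmp = -4; cur = -9; tmp = -2; return -7. Both give -7.
An exhaustive pass over the 36 declared inputs shows identical outputs.
verdict: equivalent


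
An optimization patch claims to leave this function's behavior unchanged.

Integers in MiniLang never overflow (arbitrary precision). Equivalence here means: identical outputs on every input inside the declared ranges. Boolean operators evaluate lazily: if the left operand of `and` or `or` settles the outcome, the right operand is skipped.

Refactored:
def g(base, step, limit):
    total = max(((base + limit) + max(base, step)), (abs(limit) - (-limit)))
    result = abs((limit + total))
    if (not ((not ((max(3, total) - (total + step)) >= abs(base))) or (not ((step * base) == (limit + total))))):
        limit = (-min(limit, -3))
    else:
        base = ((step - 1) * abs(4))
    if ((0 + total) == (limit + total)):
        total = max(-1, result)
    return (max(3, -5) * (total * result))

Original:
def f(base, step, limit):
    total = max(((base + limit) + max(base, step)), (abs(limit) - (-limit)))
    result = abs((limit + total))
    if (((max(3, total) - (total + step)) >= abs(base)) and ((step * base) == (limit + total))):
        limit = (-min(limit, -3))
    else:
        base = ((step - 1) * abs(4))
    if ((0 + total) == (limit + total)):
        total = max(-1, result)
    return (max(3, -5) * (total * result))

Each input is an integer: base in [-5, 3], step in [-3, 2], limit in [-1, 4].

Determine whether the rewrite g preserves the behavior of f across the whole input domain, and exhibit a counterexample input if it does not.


Changes here: boolean connective usage differs; the full 324-point sweep finds no disagreement.
verdict: equivalent


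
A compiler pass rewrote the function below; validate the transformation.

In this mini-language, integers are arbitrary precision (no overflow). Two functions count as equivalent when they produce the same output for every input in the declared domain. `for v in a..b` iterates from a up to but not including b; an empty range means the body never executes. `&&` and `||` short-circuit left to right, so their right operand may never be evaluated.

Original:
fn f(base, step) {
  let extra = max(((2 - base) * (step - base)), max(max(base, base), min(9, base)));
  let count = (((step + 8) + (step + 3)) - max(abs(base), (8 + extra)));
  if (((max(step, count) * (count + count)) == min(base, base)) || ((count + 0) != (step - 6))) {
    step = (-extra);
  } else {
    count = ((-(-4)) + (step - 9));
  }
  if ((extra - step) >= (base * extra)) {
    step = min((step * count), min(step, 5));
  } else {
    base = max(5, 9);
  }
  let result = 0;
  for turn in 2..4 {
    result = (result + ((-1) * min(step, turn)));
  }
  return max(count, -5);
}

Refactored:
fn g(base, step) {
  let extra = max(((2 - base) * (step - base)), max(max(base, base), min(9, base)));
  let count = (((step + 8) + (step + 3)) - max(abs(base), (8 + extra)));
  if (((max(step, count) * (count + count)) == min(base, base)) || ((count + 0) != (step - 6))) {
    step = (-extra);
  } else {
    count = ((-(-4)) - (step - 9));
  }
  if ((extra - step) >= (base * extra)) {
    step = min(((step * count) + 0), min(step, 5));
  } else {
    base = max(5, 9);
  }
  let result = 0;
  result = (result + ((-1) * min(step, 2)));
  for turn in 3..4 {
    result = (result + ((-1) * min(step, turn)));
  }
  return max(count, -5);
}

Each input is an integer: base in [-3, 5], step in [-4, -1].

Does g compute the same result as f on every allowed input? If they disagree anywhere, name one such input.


On input base=3, step=-3, f returns -5 while g returns 16.
verdict: not equivalent; witness: base=3, step=-3


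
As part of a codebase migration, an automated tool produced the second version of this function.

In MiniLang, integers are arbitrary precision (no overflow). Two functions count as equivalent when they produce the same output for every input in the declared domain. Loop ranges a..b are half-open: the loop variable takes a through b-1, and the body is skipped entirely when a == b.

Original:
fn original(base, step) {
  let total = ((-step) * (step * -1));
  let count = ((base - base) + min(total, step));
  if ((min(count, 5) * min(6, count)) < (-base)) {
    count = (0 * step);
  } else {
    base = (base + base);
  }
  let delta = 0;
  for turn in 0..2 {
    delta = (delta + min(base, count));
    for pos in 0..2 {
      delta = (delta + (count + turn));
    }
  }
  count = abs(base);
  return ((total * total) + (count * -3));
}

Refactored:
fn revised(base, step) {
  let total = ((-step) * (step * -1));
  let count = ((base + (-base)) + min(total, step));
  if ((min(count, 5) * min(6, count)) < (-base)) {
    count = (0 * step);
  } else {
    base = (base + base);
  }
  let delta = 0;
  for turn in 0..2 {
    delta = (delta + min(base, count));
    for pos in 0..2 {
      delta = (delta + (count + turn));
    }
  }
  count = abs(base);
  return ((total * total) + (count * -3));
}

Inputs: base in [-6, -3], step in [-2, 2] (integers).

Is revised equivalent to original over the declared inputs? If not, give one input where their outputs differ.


The two are interchangeable: arithmetic usage differs, and every declared input agrees.
Spot check at base=-5, step=2 — original: total becomes 4; next count becomes 2; next ((min(count, 5) * min(6, count)) < (-base)) evaluates to true; next count becomes 0; next delta becomes 0; next at turn=0:; next delta becomes -5; next at pos=0:; next delta becomes -5; next at pos=1:; next delta becomes -5; next at turn=1:; next delta becomes -10; next at pos=0:; next delta becomes -9; next at pos=1:; next delta becomes -8; next count becomes 5; next final value 1. revised: total becomes 4; next count becomes 2; next ((min(count, 5) * min(6, count)) < (-base)) evaluates to true; next count becomes 0; next delta becomes 0; next at turn=0:; next delta becomes -5; next at pos=0:; next delta becomes -5; next at pos=1:; next delta becomes -5; next at turn=1:; next delta becomes -10; next at pos=0:; next delta becomes -9; next at pos=1:; next delta becomes -8; next count becomes 5; next final value 1. Both give 1.
Checked all 20 inputs in the declared domain: the outputs agree on every one.
verdict: equivalent


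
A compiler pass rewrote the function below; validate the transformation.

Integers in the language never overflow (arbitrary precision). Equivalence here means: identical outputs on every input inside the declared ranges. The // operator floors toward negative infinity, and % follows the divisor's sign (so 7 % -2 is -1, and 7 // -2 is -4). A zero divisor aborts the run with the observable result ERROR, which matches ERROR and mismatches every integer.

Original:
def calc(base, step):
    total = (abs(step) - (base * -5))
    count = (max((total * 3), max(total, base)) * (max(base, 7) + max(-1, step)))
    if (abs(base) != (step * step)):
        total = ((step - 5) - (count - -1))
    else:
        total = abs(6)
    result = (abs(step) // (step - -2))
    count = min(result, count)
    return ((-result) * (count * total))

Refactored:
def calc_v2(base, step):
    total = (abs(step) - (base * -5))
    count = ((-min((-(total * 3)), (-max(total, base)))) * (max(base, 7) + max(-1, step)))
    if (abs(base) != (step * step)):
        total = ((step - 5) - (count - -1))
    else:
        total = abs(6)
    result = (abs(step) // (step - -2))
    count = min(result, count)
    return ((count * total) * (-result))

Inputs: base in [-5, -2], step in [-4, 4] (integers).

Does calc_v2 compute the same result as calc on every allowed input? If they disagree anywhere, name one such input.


The two are interchangeable: min/max/abs usage differs, and every declared input agrees.
As a probe, take base=-5, step=1: calc runs total = -24; count = -40; (abs(base) != (step * step)) -> true; total = 35; result = 0; count = -40; return 0; calc_v2 runs total = -24; count = -40; (abs(base) != (step * step)) -> true; total = 35; result = 0; count = -40; return 0; both end at 0.
An exhaustive pass over the 36 declared inputs shows identical outputs.
verdict: equivalent


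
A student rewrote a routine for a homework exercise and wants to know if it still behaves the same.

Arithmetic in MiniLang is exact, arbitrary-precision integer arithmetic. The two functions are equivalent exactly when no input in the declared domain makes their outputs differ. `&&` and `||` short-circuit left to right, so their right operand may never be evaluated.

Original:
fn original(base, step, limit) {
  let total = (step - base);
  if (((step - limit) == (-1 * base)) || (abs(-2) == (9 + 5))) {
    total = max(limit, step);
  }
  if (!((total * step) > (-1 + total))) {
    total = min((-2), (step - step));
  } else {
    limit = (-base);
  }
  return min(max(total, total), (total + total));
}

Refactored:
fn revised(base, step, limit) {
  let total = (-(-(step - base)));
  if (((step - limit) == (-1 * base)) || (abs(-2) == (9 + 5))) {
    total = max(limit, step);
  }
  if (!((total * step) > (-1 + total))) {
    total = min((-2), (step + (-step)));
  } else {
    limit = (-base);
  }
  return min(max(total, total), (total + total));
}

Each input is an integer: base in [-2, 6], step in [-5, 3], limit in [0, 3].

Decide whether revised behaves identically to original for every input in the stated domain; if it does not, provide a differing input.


Changes here: arithmetic usage differs; the full 324-point sweep finds no disagreement.
verdict: equivalent


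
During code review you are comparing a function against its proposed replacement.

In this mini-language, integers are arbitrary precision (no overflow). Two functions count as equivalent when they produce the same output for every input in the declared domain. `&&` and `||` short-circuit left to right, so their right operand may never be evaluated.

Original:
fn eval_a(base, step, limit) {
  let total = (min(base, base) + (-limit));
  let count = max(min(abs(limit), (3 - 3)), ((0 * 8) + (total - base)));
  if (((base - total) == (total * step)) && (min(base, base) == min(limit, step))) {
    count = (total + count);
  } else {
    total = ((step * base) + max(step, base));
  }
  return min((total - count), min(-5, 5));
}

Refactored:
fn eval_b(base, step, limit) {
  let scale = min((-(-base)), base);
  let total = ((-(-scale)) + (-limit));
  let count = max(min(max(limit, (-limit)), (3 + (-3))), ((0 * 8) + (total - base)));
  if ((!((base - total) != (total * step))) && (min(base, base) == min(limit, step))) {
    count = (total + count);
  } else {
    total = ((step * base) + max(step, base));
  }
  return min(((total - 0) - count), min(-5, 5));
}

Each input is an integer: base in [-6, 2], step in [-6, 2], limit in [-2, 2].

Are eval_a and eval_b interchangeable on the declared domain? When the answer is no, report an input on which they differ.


The two are interchangeable: local variable names differ; and statement counts differ; and boolean connective usage differs; and min/max/abs usage differs; and constant usage differs; and arithmetic usage differs; and comparison usage differs, and every declared input agrees.
One worked example (base=-2, step=2, limit=2) — eval_a: total = -4; count = 0; (((base - total) == (total * step)) && (min(base, base) == min(limit, step))) -> false; total = -2; return -5; eval_b: scale = -2; total = -4; count = 0; ((!((base - total) != (total * step))) && (min(base, base) == min(limit, step))) -> false; total = -2; return -5; agreement on -5.
Checked all 405 inputs in the declared domain: the outputs agree on every one.
verdict: equivalent


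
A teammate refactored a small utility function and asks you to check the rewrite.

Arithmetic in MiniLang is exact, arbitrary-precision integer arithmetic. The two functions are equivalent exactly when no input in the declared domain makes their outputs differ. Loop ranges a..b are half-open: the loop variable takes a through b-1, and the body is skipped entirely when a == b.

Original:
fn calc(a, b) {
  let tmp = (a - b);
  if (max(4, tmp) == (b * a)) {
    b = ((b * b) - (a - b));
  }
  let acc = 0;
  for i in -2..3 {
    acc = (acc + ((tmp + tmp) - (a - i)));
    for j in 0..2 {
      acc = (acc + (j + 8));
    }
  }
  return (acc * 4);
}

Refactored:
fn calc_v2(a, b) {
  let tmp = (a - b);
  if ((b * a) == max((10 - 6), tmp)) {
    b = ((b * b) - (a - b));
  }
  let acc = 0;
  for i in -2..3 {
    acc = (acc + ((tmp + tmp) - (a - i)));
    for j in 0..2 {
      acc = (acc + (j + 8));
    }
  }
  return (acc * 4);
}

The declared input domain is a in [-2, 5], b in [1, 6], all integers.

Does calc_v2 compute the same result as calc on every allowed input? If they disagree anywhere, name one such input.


Reading the diff, among the changes: constant usage differs, arithmetic usage differs.
One worked example (a=4, b=1) — calc: tmp=3, then (max(4, tmp) == (b * a)) is true, then b=-2, then acc=0, then (i=-2), then acc=0, then (j=0), then acc=8, then (j=1), then acc=17, then (i=-1), then acc=18, then (j=0), then acc=26, then (j=1), then acc=35, then (i=0), then acc=37, then (j=0), then acc=45, then (j=1), then acc=54, then (i=1), then acc=57, then (j=0), then acc=65, then (j=1), then acc=74, then (i=2), then acc=78, then (j=0), then acc=86, then (j=1), then acc=95, then returns 380; calc_v2: tmp=3, then ((b * a) == max((10 - 6), tmp)) is true, then b=-2, then acc=0, then (i=-2), then acc=0, then (j=0), then acc=8, then (j=1), then acc=17, then (i=-1), then acc=18, then (j=0), then acc=26, then (j=1), then acc=35, then (i=0), then acc=37, then (j=0), then acc=45, then (j=1), then acc=54, then (i=1), then acc=57, then (j=0), then acc=65, then (j=1), then acc=74, then (i=2), then acc=78, then (j=0), then acc=86, then (j=1), then acc=95, then returns 380; agreement on 380.
Sweeping the whole domain (48 inputs) finds no disagreement.
verdict: equivalent


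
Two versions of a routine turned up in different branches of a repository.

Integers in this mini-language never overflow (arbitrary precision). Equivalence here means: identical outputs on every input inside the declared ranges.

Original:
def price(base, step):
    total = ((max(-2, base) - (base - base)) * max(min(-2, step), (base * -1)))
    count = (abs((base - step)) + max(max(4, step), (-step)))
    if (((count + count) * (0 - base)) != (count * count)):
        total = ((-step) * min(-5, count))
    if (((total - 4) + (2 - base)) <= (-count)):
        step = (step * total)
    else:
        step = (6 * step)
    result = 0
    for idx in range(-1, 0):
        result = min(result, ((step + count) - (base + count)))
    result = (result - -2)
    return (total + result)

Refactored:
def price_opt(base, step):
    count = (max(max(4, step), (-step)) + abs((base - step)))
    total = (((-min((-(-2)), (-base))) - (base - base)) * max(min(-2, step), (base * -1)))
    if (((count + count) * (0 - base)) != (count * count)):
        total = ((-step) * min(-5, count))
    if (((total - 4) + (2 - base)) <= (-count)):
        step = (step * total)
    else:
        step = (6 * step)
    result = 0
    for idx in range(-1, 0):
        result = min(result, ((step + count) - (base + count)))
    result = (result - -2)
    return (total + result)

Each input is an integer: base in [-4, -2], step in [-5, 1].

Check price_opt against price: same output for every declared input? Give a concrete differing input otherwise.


The two versions differ — the changes include min/max/abs usage differs.
As a probe, take base=-2, step=0: price runs total := -4 | count := 6 | (((count + count) * (0 - base)) != (count * count)): true | total := 0 | (((total - 4) + (2 - base)) <= (-count)): false | step := 0 | result := 0 | iter idx=-1: | result := 0 | result := 2 | result 2; price_opt runs count := 6 | total := -4 | (((count + count) * (0 - base)) != (count * count)): true | total := 0 | (((total - 4) + (2 - base)) <= (-count)): false | step := 0 | result := 0 | iter idx=-1: | result := 0 | result := 2 | result 2; both end at 2.
Every one of the 21 inputs gives matching results.
verdict: equivalent


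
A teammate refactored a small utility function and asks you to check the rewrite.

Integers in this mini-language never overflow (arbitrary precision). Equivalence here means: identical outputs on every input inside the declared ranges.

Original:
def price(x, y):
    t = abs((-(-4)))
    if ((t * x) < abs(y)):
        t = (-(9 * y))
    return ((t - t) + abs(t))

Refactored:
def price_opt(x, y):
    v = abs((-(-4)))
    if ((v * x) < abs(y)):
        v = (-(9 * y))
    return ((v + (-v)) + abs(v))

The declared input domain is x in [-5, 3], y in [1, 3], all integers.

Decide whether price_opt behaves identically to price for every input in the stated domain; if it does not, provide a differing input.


Reading the diff, among the changes: arithmetic usage differs; also local variable names differ.
Tracing x=-5, y=3: price: t=4, then ((t * x) < abs(y)) is true, then t=-27, then returns 27 | price_opt: v=4, then ((v * x) < abs(y)) is true, then v=-27, then returns 27 — matching result 27.
Sweeping the whole domain (27 inputs) finds no disagreement.
verdict: equivalent


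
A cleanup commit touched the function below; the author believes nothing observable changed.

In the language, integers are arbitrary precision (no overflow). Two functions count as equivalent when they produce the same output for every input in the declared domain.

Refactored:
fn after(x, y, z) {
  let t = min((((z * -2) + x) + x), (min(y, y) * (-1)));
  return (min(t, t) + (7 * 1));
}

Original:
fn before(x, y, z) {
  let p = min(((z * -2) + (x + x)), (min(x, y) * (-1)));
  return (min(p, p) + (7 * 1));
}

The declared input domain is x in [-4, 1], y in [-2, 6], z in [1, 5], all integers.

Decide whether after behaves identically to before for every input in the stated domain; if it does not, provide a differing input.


There is a counterexample at x=-1, y=5, z=1: 3 on one side, 2 on the other.
before: p = -4; return 3
after: t = -5; return 2
verdict: not equivalent; witness: x=-1, y=5, z=1


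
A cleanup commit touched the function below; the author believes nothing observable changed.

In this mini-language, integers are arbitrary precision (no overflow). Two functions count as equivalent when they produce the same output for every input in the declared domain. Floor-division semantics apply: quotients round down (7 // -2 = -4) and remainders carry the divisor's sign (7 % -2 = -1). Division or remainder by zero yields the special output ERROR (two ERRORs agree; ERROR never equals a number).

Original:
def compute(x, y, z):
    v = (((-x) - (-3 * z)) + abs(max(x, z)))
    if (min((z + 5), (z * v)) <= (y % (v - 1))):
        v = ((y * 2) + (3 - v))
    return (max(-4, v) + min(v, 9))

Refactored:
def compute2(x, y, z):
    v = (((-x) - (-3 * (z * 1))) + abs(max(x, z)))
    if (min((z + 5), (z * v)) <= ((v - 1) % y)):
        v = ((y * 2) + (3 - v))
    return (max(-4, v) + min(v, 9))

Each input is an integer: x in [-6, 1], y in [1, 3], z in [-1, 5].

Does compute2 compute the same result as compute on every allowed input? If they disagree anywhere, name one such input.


There is a counterexample at x=-3, y=1, z=-1: ERROR on one side, 8 on the other.
compute: v = 1; division by zero -> ERROR
compute2: v = 1; (min((z + 5), (z * v)) <= ((v - 1) % y)) -> true; v = 4; return 8
verdict: not equivalent; witness: x=-3, y=1, z=-1


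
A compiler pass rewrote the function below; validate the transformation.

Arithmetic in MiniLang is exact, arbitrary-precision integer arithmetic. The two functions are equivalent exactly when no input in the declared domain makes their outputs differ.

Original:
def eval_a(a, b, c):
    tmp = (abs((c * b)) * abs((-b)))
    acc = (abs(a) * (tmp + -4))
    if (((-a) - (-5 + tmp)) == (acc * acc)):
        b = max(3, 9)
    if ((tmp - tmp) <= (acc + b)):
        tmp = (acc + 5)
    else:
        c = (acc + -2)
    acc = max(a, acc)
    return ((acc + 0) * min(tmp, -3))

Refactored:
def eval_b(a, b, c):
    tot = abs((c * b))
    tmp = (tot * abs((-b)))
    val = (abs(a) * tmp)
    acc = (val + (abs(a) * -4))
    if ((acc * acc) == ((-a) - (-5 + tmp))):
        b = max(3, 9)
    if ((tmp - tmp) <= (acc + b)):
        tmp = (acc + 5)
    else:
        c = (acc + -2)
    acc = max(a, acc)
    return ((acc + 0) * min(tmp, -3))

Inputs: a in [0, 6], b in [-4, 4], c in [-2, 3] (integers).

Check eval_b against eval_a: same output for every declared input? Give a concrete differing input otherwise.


Reading the diff, among the changes: arithmetic usage differs; statement counts differ; local variable names differ; min/max/abs usage differs.
Tracing a=5, b=4, c=3: eval_a: tmp becomes 48; next acc becomes 220; next (((-a) - (-5 + tmp)) == (acc * acc)) evaluates to false; next ((tmp - tmp) <= (acc + b)) evaluates to true; next tmp becomes 225; next acc becomes 220; next final value -660 | eval_b: tot becomes 12; next tmp becomes 48; next val becomes 240; next acc becomes 220; next ((acc * acc) == ((-a) - (-5 + tmp))) evaluates to false; next ((tmp - tmp) <= (acc + b)) evaluates to true; next tmp becomes 225; next acc becomes 220; next final value -660 — matching result -660.
Sweeping the whole domain (378 inputs) finds no disagreement.
verdict: equivalent


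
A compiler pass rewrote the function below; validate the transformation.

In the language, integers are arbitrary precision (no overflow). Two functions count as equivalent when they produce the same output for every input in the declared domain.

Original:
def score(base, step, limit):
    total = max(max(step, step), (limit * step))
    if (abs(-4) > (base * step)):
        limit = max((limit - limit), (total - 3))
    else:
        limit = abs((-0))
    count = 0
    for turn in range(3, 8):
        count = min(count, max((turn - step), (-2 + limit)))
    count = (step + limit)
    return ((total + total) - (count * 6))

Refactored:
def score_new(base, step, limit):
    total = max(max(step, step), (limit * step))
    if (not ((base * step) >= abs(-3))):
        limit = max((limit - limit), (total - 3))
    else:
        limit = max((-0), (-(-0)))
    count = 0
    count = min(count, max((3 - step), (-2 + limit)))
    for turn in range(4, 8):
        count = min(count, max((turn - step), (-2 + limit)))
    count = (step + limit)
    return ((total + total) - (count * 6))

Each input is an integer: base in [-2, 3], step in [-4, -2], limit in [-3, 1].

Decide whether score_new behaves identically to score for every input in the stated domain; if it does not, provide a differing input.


The rewrite breaks on base=-1, step=-3, limit=-3, where the results are 0 and 36.
score: total becomes 9; next (abs(-4) > (base * step)) evaluates to true; next limit becomes 6; next count becomes 0; next at turn=3:; next count becomes 0; next at turn=4:; next count becomes 0; next at turn=5:; next count becomes 0; next at turn=6:; next count becomes 0; next at turn=7:; next count becomes 0; next count becomes 3; next final value 0
score_new: total becomes 9; next (not ((base * step) >= abs(-3))) evaluates to false; next limit becomes 0; next count becomes 0; next count becomes 0; next at turn=4:; next count becomes 0; next at turn=5:; next count becomes 0; next at turn=6:; next count becomes 0; next at turn=7:; next count becomes 0; next count becomes -3; next final value 36
verdict: not equivalent; witness: base=-1, step=-3, limit=-3


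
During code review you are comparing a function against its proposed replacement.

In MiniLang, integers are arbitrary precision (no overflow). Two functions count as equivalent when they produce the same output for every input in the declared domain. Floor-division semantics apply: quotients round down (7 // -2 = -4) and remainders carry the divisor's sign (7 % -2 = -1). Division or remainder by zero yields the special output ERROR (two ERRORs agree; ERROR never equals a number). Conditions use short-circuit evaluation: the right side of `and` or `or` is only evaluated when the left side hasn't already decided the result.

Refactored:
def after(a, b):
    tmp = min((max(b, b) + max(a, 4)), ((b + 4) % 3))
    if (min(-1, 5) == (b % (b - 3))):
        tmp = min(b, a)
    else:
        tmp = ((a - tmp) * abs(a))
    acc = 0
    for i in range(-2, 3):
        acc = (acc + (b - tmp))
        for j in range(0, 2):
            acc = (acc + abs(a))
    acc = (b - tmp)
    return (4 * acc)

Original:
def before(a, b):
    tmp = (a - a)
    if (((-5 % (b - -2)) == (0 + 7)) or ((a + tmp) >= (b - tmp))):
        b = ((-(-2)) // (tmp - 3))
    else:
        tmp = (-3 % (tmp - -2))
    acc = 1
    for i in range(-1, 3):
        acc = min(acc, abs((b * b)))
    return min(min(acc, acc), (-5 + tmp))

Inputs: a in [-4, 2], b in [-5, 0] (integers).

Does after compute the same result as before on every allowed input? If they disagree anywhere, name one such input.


Try a=-4, b=-5.
before: tmp=0, then (((-5 % (b - -2)) == (0 + 7)) or ((a + tmp) >= (b - tmp))) is true, then b=-1, then acc=1, then (i=-1), then acc=1, then (i=0), then acc=1, then (i=1), then acc=1, then (i=2), then acc=1, then returns -5
after: tmp=-1, then (min(-1, 5) == (b % (b - 3))) is false, then tmp=-12, then acc=0, then (i=-2), then acc=7, then (j=0), then acc=11, then (j=1), then acc=15, then (i=-1), then acc=22, then (j=0), then acc=26, then (j=1), then acc=30, then (i=0), then acc=37, then (j=0), then acc=41, then (j=1), then acc=45, then (i=1), then acc=52, then (j=0), then acc=56, then (j=1), then acc=60, then (i=2), then acc=67, then (j=0), then acc=71, then (j=1), then acc=75, then acc=7, then returns 28
-5 against 28: the behavior changed.
verdict: not equivalent; witness: a=-4, b=-5


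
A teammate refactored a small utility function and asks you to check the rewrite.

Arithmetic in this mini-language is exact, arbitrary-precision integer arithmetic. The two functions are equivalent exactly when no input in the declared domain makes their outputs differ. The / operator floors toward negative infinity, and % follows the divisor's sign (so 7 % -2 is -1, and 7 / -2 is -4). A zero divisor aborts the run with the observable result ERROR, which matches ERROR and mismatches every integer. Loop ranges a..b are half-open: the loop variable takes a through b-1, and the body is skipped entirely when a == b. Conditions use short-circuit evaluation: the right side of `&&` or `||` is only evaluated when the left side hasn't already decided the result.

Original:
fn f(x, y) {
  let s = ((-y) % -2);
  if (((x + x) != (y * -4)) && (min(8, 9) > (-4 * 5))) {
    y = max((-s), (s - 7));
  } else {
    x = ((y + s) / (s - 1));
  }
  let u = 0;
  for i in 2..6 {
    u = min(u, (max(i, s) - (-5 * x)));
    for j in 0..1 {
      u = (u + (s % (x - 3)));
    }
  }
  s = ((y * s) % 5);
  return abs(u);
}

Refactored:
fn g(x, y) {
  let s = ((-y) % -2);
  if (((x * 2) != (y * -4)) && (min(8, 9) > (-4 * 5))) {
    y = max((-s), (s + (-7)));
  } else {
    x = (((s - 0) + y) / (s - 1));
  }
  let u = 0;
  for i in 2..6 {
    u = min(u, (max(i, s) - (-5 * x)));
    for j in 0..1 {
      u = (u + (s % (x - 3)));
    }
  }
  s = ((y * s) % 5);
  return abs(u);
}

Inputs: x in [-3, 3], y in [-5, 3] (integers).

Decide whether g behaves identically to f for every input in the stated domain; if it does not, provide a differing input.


Behavior is preserved: although arithmetic usage differs; and constant usage differs, the outputs never diverge.
Tracing x=1, y=1: f: s := -1 | (((x + x) != (y * -4)) && (min(8, 9) > (-4 * 5))): true | y := 1 | u := 0 | iter i=2: | u := 0 | iter j=0: | u := -1 | iter i=3: | u := -1 | iter j=0: | u := -2 | iter i=4: | u := -2 | iter j=0: | u := -3 | iter i=5: | u := -3 | iter j=0: | u := -4 | s := 4 | result 4 | g: s := -1 | (((x * 2) != (y * -4)) && (min(8, 9) > (-4 * 5))): true | y := 1 | u := 0 | iter i=2: | u := 0 | iter j=0: | u := -1 | iter i=3: | u := -1 | iter j=0: | u := -2 | iter i=4: | u := -2 | iter j=0: | u := -3 | iter i=5: | u := -3 | iter j=0: | u := -4 | s := 4 | result 4 — matching result 4.
An exhaustive pass over the 63 declared inputs shows identical outputs.
verdict: equivalent


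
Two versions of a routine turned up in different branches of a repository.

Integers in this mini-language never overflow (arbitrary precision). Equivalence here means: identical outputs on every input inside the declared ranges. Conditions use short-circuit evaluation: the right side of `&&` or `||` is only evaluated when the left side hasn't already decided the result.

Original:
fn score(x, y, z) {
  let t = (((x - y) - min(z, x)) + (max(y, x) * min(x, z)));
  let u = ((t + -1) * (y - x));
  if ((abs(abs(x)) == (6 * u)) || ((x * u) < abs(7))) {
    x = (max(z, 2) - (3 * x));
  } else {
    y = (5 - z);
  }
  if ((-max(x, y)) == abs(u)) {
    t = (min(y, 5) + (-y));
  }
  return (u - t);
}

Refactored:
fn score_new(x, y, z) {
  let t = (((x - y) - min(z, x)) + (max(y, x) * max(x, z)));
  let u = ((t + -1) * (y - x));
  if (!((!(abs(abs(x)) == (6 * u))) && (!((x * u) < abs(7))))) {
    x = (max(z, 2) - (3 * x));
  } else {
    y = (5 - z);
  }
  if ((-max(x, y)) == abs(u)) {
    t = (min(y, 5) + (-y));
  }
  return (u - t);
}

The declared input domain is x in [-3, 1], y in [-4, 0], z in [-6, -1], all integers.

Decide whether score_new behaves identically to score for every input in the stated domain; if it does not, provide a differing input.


The rewrite breaks on x=-3, y=-4, z=-6, where the results are -49 and -31.
score: t becomes 25; next u becomes -24; next ((abs(abs(x)) == (6 * u)) || ((x * u) < abs(7))) evaluates to false; next y becomes 11; next ((-max(x, y)) == abs(u)) evaluates to false; next final value -49
score_new: t becomes 16; next u becomes -15; next (!((!(abs(abs(x)) == (6 * u))) && (!((x * u) < abs(7))))) evaluates to false; next y becomes 11; next ((-max(x, y)) == abs(u)) evaluates to false; next final value -31
verdict: not equivalent; witness: x=-3, y=-4, z=-6


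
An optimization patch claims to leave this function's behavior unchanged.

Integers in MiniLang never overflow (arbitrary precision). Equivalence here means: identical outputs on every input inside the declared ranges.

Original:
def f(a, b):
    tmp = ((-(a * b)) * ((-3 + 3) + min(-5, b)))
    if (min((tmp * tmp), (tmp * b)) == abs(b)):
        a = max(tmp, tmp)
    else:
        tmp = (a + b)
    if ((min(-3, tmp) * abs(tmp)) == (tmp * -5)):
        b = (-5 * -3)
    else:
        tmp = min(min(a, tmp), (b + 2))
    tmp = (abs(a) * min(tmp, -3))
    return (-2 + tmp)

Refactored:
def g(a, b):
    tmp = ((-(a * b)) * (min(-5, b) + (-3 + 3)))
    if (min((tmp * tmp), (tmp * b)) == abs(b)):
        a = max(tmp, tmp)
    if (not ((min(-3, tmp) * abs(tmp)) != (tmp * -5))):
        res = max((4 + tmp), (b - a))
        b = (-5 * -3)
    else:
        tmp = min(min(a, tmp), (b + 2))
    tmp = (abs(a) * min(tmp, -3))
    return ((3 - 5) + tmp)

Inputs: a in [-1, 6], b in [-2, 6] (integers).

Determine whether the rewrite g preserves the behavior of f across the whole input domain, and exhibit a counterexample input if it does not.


Not equivalent: a=-1, b=1 separates them (-5 vs -7).
f: tmp becomes -5; next (min((tmp * tmp), (tmp * b)) == abs(b)) evaluates to false; next tmp becomes 0; next ((min(-3, tmp) * abs(tmp)) == (tmp * -5)) evaluates to true; next b becomes 15; next tmp becomes -3; next final value -5
g: tmp becomes -5; next (min((tmp * tmp), (tmp * b)) == abs(b)) evaluates to false; next (not ((min(-3, tmp) * abs(tmp)) != (tmp * -5))) evaluates to false; next tmp becomes -5; next tmp becomes -5; next final value -7
verdict: not equivalent; witness: a=-1, b=1


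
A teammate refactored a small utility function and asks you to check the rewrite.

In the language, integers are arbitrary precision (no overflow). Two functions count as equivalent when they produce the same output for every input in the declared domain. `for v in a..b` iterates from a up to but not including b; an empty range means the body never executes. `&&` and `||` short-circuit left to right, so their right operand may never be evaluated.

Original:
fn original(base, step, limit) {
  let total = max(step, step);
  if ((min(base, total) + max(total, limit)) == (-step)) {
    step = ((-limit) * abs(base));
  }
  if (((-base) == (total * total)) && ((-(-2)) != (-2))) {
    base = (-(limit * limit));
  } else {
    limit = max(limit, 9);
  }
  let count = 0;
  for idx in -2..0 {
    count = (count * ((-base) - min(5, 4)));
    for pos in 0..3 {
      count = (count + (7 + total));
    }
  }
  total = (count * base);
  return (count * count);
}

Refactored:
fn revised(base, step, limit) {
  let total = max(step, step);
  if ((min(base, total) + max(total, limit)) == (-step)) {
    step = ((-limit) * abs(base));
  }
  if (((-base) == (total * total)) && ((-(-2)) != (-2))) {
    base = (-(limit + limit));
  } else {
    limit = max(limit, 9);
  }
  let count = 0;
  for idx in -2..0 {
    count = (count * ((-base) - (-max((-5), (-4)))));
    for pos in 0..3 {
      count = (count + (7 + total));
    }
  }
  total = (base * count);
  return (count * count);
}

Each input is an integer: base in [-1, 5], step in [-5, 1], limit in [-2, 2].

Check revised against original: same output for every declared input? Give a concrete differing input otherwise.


Evaluate both at base=-1, step=-1, limit=-2.
original: total := -1 | ((min(base, total) + max(total, limit)) == (-step)): false | (((-base) == (total * total)) && ((-(-2)) != (-2))): true | base := -4 | count := 0 | iter idx=-2: | count := 0 | iter pos=0: | count := 6 | iter pos=1: | count := 12 | iter pos=2: | count := 18 | iter idx=-1: | count := 0 | iter pos=0: | count := 6 | iter pos=1: | count := 12 | iter pos=2: | count := 18 | total := -72 | result 324
revised: total := -1 | ((min(base, total) + max(total, limit)) == (-step)): false | (((-base) == (total * total)) && ((-(-2)) != (-2))): true | base := 4 | count := 0 | iter idx=-2: | count := 0 | iter pos=0: | count := 6 | iter pos=1: | count := 12 | iter pos=2: | count := 18 | iter idx=-1: | count := -144 | iter pos=0: | count := -138 | iter pos=1: | count := -132 | iter pos=2: | count := -126 | total := -504 | result 15876
324 and 15876 differ, so these are not the same function on this domain.
verdict: not equivalent; witness: base=-1, step=-1, limit=-2


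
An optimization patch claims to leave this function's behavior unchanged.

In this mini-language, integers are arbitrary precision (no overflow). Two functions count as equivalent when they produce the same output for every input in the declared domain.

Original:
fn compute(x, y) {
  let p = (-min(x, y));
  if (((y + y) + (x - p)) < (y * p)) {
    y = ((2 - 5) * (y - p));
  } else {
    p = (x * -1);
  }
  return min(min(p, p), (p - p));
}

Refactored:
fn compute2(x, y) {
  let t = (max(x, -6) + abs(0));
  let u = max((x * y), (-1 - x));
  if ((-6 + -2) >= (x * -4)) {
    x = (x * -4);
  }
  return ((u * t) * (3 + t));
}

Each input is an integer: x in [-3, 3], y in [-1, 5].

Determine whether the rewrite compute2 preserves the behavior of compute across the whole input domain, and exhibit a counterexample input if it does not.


Input x=-2, y=-1: 0 from compute versus -4 from compute2.
verdict: not equivalent; witness: x=-2, y=-1


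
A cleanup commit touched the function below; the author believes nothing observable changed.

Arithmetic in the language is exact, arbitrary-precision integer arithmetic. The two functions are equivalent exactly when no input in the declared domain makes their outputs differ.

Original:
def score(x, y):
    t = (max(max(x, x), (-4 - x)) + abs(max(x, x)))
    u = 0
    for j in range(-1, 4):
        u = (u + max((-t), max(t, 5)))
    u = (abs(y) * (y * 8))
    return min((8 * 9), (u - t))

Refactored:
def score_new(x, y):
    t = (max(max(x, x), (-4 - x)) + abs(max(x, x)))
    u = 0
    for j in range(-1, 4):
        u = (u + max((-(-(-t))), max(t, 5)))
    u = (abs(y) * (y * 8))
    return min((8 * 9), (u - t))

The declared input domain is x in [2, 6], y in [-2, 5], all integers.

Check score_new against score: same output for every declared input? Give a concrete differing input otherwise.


Changes here: same computation, different form; the full 40-point sweep finds no disagreement.
verdict: equivalent
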